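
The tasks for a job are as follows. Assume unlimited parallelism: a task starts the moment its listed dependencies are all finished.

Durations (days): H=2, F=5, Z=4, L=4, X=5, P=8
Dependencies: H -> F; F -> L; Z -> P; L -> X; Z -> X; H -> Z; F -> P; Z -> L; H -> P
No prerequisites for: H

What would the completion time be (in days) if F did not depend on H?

15

Original critical path: H→F→L→X = 2+5+4+5 = 16 ⇒ 16 days.
Without H→F, F's earliest start moves from 2 to 0.
The longest chain is now H→Z→L→X = 2+4+4+5 = 15, so the job takes 15 days.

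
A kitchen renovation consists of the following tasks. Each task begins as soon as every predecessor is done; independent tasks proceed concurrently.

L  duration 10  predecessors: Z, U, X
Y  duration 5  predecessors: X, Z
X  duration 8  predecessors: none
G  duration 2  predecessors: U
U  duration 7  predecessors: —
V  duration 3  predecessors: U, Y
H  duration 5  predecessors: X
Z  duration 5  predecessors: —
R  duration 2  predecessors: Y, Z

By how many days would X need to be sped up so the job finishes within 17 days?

Current finish: 18 days; target: 17.
X is on every critical path, so each day cut from X cuts the finish by one (this holds down to a finish of 17).
Need 18 − 17 = 1 day off X → X becomes 7 days, finish becomes 17.

1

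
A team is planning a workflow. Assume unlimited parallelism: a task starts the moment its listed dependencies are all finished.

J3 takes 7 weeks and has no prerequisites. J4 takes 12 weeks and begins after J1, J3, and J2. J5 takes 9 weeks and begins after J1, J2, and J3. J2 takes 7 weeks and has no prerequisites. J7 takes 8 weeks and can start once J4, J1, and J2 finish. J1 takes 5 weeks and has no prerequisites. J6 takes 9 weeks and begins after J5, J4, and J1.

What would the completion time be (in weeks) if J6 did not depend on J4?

27

Before: longest chain J2→J4→J6 = 7+12+9 = 28, finish 28.
Without J4→J6, J6's earliest start moves from 19 to 16.
After: J2→J4→J7 = 7+12+8 = 27 → 27 weeks.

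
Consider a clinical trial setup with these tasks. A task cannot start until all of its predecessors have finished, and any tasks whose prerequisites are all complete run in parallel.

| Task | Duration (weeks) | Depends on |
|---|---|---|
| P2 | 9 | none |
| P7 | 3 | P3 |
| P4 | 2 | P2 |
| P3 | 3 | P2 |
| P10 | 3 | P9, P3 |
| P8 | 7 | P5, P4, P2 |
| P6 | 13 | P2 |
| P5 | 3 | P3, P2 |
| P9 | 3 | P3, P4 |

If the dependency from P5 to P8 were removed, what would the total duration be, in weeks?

22

With the dependency in place, P2→P3→P5→P8 = 9+3+3+7 = 22 sets the finish at 22 weeks.
Without P5→P8, P8's earliest start moves from 15 to 11.
The longest chain is now P2→P6 = 9+13 = 22, so the schedule takes 22 weeks.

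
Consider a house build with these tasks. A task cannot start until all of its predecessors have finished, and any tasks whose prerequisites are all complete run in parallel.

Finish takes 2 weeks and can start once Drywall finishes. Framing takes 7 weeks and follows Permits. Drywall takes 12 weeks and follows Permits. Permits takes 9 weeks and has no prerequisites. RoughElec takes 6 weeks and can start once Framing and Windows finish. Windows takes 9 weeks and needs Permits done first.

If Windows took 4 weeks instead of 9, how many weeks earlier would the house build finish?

1

Baseline: Permits→Windows→RoughElec = 9+9+6 = 24 → 24 weeks.
Windows lies on that path, so at 4 weeks the path becomes 19 weeks.
New critical path: Permits→Drywall→Finish = 9+12+2 = 23 ⇒ 23 weeks.
Change in finish: 23 − 24 = -1 weeks.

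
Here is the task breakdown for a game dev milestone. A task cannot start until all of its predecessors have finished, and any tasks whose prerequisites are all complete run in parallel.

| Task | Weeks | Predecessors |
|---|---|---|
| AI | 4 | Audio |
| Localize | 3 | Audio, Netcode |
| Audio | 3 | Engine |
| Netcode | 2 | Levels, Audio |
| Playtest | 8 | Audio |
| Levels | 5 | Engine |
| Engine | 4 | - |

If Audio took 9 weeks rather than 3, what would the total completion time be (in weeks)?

21

The binding path is Engine→Audio→Playtest = 4+3+8 = 15; finish at 15 weeks.
Since Audio is critical, the +6 change carries straight to that chain (now 21 weeks).
The critical path is still Engine→Audio→Playtest; finish is now 21 weeks.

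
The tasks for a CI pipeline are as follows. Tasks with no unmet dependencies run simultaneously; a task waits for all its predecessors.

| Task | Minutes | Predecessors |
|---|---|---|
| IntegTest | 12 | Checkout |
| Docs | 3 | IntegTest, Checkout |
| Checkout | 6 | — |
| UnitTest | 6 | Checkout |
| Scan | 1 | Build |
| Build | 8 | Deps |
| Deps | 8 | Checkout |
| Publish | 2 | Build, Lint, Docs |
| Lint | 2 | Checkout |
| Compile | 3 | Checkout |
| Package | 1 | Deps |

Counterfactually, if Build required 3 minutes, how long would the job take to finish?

23

Critical path before the change: Checkout→Deps→Build→Publish = 6+8+8+2 = 24 giving 24 minutes.
Build lies on that path, so at 3 minutes the path becomes 19 minutes.
New critical path: Checkout→IntegTest→Docs→Publish = 6+12+3+2 = 23 ⇒ 23 minutes.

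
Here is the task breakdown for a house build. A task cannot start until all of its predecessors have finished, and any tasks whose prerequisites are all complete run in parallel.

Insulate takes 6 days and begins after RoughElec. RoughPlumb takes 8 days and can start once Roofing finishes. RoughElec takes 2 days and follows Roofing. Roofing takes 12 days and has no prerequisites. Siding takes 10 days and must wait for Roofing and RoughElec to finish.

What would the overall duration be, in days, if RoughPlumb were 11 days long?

24

Critical path before the change: Roofing→RoughElec→Siding = 12+2+10 = 24 giving 24 days.
RoughPlumb is off the critical path — its longest chain is 20 days, giving 4 of slack.
No other chain overtakes it, so the finish is 24 days.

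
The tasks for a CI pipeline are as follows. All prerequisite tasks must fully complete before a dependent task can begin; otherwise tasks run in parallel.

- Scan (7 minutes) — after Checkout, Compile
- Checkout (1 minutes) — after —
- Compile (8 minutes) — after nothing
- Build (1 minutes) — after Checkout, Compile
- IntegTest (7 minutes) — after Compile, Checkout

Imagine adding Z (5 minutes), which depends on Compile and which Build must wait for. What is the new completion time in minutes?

15

Originally the plan takes 15 minutes.
With Z inserted, Build now waits for max(Checkout, Compile, Z).
New critical path: Compile→IntegTest = 8+7 = 15 ⇒ 15 minutes.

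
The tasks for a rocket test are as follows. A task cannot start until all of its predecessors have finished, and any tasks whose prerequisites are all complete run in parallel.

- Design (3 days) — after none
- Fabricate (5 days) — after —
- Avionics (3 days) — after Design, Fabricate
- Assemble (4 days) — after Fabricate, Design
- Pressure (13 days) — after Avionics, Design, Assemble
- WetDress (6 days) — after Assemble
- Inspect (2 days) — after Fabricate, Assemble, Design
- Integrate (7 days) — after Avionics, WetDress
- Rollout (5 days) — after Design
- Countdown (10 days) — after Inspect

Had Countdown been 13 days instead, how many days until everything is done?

24

Actual critical path: Fabricate→Assemble→Pressure = 5+4+13 = 22 ⇒ 22 days.
Countdown has 1 day of float (longest path through it is 21).
New critical path: Fabricate→Assemble→Inspect→Countdown = 5+4+2+13 = 24 ⇒ 24 days.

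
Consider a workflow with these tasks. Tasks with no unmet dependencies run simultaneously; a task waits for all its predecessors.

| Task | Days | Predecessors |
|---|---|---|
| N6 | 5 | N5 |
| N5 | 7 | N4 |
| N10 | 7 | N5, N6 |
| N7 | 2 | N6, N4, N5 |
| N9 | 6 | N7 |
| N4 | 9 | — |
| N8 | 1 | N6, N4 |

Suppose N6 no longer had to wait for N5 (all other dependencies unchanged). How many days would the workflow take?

24

With the dependency in place, N4→N5→N6→N7→N9 = 9+7+5+2+6 = 29 sets the finish at 29 days.
Without N5→N6, N6's earliest start moves from 16 to 0.
After: N4→N5→N7→N9 = 9+7+2+6 = 24 → 24 days.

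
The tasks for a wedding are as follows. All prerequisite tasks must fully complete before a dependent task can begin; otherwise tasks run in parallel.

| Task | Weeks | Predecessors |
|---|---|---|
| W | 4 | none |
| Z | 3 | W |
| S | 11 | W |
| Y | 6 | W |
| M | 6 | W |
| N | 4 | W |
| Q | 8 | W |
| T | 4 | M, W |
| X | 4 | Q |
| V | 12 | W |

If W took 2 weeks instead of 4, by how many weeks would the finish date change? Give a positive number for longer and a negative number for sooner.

-2

Critical path before the change: W→Q→X = 4+8+4 = 16 giving 16 weeks.
W lies on that path, so at 2 weeks the path becomes 14 weeks.
No other chain overtakes it, so the finish is 14 weeks.
Change in finish: 14 − 16 = -2 weeks.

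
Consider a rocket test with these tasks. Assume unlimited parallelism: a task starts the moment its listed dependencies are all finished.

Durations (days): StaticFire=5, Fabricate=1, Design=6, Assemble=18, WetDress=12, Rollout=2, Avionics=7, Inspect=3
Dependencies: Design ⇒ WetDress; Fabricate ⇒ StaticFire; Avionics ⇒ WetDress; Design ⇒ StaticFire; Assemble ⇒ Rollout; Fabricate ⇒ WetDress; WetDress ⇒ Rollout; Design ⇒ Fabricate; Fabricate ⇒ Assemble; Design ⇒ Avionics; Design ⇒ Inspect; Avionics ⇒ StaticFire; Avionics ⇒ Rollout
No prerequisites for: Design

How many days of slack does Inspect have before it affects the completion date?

18

The longest chain is Design→Fabricate→Assemble→Rollout = 6+1+18+2 = 27; overall finish 27 days.
Inspect finishes as early as 9 and must finish by 27.
Float = 27 − 9 = 18.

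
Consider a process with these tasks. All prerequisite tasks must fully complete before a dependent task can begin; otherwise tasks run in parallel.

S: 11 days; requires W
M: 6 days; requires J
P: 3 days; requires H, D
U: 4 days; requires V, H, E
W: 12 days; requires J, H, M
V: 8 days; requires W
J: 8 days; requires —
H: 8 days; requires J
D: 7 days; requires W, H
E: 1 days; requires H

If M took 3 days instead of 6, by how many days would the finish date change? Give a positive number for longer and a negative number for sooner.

Baseline: J→H→W→V→U = 8+8+12+8+4 = 40 → 40 days.
M is off the critical path — its longest chain is 38 days, giving 2 of slack.
The critical path is still J→H→W→V→U; finish is now 40 days.
Change in finish: 40 − 40 = +0 days.

0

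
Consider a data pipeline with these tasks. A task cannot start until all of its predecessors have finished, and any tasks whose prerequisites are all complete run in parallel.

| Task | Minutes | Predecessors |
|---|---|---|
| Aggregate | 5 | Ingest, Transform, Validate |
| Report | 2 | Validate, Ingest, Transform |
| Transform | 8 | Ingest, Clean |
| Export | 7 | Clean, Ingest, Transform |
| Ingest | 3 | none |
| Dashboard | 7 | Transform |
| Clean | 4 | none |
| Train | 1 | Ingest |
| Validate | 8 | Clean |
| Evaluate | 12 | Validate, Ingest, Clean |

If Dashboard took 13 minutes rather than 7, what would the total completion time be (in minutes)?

Baseline: Clean→Validate→Evaluate = 4+8+12 = 24 → 24 minutes.
The longest path through Dashboard is only 19 minutes, so Dashboard has float 5.
The binding chain switches to Clean→Transform→Dashboard = 4+8+13 = 25; finish 25 minutes.

25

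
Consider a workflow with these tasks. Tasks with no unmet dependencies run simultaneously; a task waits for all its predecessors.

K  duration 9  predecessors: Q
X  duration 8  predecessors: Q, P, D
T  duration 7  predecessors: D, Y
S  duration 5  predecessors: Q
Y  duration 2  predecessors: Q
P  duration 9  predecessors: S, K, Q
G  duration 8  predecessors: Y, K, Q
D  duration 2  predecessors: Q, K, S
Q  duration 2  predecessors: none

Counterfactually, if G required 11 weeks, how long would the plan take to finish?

28

As given, the longest chain is Q→K→P→X = 2+9+9+8 = 28, so the finish is 28 weeks.
G has 9 weeks of float (longest path through it is 19).
No other chain overtakes it, so the finish is 28 weeks.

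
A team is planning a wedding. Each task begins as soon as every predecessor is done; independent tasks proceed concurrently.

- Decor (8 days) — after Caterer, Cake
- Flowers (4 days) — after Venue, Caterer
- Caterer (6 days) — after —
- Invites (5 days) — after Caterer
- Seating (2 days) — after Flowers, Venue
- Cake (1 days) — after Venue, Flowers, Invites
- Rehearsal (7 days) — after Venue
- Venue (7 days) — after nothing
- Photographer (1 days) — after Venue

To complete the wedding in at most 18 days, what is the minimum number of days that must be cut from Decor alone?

Current finish: 20 days; target: 18.
Decor is on every critical path, so each day cut from Decor cuts the finish by one (this holds down to a finish of 14).
Need 20 − 18 = 2 days off Decor → Decor becomes 6 days, finish becomes 18.

2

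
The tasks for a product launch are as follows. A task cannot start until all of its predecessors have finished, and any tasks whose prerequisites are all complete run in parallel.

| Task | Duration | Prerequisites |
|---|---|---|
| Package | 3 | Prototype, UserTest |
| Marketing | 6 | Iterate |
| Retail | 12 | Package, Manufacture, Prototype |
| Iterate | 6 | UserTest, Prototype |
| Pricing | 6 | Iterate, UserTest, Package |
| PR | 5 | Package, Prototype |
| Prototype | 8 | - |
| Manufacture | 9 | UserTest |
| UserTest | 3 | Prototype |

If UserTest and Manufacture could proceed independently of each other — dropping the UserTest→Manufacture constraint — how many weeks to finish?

With the dependency in place, Prototype→UserTest→Manufacture→Retail = 8+3+9+12 = 32 sets the finish at 32 weeks.
Without UserTest→Manufacture, Manufacture's earliest start moves from 11 to 0.
New critical path: Prototype→UserTest→Package→Retail = 8+3+3+12 = 26 ⇒ 26 weeks.

26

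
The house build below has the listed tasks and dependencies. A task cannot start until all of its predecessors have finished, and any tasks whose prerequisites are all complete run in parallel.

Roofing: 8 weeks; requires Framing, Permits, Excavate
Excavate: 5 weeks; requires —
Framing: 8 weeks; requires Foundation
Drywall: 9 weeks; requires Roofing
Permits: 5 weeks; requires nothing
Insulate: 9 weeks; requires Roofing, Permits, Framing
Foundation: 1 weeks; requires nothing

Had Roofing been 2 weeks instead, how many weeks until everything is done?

20

Critical path before the change: Foundation→Framing→Roofing→Insulate = 1+8+8+9 = 26 giving 26 weeks.
Roofing is on the critical path; changing it to 2 makes that path 20 weeks.
No other chain overtakes it, so the finish is 20 weeks.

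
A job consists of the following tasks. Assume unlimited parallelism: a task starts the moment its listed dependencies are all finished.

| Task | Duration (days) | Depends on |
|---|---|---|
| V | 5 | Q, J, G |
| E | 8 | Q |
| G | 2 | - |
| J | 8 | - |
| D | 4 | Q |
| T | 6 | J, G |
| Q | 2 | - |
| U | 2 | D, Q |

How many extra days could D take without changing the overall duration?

6

The longest chain is J→T = 8+6 = 14; overall finish 14 days.
The longest chain containing D totals 8 days.
Float = 14 − 8 = 6.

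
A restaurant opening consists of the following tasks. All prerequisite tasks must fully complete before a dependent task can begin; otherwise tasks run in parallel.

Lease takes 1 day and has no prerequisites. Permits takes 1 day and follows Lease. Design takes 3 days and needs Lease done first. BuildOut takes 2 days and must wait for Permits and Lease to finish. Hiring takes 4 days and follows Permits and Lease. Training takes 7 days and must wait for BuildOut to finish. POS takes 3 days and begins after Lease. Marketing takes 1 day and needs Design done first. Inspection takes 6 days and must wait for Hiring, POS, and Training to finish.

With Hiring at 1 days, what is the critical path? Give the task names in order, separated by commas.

Actual critical path: Lease→Permits→BuildOut→Training→Inspection = 1+1+2+7+6 = 17 ⇒ 17 days.
Hiring is off the critical path — its longest chain is 12 days, giving 5 of slack.
No other chain overtakes it, so the finish is 17 days.

Lease, Permits, BuildOut, Training, Inspection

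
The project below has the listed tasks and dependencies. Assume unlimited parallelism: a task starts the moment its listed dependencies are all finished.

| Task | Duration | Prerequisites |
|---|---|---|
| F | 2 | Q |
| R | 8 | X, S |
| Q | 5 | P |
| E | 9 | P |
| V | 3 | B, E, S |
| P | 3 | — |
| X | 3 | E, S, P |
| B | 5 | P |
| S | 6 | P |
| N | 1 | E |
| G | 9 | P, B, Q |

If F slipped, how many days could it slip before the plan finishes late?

The longest chain is P→E→X→R = 3+9+3+8 = 23; overall finish 23 days.
The longest chain containing F totals 10 days.
Float = 23 − 10 = 13.

13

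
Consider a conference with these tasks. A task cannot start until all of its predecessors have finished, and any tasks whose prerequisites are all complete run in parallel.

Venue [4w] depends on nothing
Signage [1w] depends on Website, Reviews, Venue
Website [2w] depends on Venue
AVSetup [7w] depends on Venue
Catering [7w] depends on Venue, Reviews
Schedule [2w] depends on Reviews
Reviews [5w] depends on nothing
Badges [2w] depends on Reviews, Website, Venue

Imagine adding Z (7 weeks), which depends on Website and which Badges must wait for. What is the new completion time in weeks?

Originally the schedule takes 12 weeks.
With Z inserted, Badges now waits for max(Reviews, Website, Venue, Z).
New critical path: Venue→Website→Z→Badges = 4+2+7+2 = 15 ⇒ 15 weeks.

15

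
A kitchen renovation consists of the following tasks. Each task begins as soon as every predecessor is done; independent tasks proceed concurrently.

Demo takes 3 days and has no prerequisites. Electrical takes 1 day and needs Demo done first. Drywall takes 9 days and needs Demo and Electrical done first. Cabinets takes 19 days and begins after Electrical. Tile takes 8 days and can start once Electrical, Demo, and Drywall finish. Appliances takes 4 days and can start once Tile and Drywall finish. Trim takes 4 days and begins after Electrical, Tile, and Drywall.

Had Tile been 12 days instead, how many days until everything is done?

29

Actual critical path: Demo→Electrical→Drywall→Tile→Appliances = 3+1+9+8+4 = 25 ⇒ 25 days.
Tile is on the critical path; changing it to 12 makes that path 29 days.
That remains the longest chain; total 29 days.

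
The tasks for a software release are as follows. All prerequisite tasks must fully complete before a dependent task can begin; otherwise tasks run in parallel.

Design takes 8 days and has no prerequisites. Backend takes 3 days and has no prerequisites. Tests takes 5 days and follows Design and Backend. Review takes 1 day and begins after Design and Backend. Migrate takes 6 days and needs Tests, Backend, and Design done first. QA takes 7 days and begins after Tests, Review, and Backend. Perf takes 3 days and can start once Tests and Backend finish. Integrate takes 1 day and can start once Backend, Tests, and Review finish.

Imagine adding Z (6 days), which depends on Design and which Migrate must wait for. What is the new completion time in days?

Originally the job takes 20 days.
With Z inserted, Migrate now waits for max(Tests, Backend, Design, Z).
New critical path: Design→Z→Migrate = 8+6+6 = 20 ⇒ 20 days.

20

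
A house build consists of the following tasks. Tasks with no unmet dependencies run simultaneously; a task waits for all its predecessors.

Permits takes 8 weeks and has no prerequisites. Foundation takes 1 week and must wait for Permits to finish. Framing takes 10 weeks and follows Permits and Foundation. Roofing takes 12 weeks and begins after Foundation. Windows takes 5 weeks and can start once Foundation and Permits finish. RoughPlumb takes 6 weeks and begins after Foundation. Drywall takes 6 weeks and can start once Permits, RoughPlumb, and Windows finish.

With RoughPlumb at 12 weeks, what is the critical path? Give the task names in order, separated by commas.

Permits, Foundation, RoughPlumb, Drywall

Baseline: Permits→Foundation→RoughPlumb→Drywall = 8+1+6+6 = 21 → 21 weeks.
Since RoughPlumb is critical, the +6 change carries straight to that chain (now 27 weeks).
No other chain overtakes it, so the finish is 27 weeks.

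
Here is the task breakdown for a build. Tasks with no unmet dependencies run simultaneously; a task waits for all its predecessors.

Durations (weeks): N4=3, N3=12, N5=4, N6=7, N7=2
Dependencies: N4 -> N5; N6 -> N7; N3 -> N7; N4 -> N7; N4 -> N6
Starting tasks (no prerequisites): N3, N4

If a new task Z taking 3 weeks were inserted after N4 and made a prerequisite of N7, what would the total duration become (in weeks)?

14

Originally the schedule takes 14 weeks.
With Z inserted, N7 now waits for max(N3, N4, N6, Z).
New critical path: N3→N7 = 12+2 = 14 ⇒ 14 weeks.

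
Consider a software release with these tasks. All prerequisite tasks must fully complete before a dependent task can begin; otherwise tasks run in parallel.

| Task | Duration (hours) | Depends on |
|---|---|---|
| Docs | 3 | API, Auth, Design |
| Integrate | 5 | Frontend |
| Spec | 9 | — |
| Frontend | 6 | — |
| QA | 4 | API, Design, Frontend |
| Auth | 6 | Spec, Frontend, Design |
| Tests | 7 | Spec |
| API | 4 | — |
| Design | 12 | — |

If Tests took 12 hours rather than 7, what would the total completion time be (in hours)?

Baseline: Design→Auth→Docs = 12+6+3 = 21 → 21 hours.
Tests has 5 hours of float (longest path through it is 16).
The binding chain switches to Spec→Tests = 9+12 = 21; finish 21 hours.

21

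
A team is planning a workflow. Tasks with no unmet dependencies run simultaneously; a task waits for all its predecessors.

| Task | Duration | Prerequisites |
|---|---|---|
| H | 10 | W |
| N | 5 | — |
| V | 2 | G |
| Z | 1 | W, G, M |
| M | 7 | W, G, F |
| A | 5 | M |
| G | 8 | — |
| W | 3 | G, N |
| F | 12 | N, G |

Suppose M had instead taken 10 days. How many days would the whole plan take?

The binding path is G→F→M→A = 8+12+7+5 = 32; finish at 32 days.
Since M is critical, the +3 change carries straight to that chain (now 35 days).
The critical path is still G→F→M→A; finish is now 35 days.

35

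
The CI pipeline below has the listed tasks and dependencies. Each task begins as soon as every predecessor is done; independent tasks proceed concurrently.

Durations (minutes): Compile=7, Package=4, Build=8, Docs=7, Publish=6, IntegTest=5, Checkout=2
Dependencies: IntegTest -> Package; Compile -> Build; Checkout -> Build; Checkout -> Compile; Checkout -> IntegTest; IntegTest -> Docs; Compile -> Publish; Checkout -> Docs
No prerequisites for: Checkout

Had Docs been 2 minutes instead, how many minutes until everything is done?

Baseline: Checkout→Compile→Build = 2+7+8 = 17 → 17 minutes.
Docs is off the critical path — its longest chain is 14 minutes, giving 3 of slack.
That remains the longest chain; total 17 minutes.

17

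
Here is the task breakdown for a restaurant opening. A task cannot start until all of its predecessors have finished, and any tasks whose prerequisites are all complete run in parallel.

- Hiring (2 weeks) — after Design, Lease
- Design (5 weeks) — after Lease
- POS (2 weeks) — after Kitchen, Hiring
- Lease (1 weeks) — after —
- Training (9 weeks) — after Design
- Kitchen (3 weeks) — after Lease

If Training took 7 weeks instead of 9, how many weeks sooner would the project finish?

2

The binding path is Lease→Design→Training = 1+5+9 = 15; finish at 15 weeks.
Training is on the critical path; changing it to 7 makes that path 13 weeks.
No other chain overtakes it, so the finish is 13 weeks.
Change in finish: 13 − 15 = -2 weeks.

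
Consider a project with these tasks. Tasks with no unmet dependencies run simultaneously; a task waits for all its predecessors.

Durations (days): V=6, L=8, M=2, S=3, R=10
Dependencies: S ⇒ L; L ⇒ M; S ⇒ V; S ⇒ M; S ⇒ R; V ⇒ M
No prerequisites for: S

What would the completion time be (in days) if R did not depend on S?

13

Before: longest chain S→R = 3+10 = 13, finish 13.
Without S→R, R's earliest start moves from 3 to 0.
The longest chain is now S→L→M = 3+8+2 = 13, so the project takes 13 days.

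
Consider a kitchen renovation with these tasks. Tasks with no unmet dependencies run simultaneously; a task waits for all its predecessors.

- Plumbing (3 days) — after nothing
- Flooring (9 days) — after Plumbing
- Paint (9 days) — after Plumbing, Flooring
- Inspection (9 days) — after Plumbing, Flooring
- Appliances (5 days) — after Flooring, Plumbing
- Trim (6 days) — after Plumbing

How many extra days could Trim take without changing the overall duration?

Critical path: Plumbing→Flooring→Paint = 3+9+9 = 21, so the finish is 21 days.
The longest chain containing Trim totals 9 days.
Slack of Trim = 15 − 3 = 12 days.

12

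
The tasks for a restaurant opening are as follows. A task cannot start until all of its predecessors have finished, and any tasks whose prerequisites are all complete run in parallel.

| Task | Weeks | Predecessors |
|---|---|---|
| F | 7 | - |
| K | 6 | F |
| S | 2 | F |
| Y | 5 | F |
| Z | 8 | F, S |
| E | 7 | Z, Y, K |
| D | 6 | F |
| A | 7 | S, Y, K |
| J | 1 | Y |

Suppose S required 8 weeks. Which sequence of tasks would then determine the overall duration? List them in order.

F, S, Z, E

As given, the longest chain is F→S→Z→E = 7+2+8+7 = 24, so the finish is 24 weeks.
S lies on that path, so at 8 weeks the path becomes 30 weeks.
That remains the longest chain; total 30 weeks.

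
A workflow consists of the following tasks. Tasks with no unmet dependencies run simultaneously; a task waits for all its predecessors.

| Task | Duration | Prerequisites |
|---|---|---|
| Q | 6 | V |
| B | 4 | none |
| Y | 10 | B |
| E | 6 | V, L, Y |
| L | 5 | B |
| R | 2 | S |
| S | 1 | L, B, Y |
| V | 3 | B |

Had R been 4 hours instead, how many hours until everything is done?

Critical path before the change: B→Y→E = 4+10+6 = 20 giving 20 hours.
The longest path through R is only 17 hours, so R has float 3.
The critical path is still B→Y→E; finish is now 20 hours.

20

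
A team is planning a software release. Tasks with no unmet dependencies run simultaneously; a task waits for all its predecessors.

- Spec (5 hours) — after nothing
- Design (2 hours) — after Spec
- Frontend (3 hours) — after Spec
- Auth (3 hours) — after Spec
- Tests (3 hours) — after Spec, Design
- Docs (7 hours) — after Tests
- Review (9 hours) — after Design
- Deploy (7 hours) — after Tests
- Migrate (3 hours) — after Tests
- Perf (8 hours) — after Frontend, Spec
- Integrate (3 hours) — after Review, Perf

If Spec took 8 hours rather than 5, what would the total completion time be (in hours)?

22

Critical path before the change: Spec→Design→Review→Integrate = 5+2+9+3 = 19 giving 19 hours.
Spec lies on that path, so at 8 hours the path becomes 22 hours.
The critical path is still Spec→Design→Review→Integrate; finish is now 22 hours.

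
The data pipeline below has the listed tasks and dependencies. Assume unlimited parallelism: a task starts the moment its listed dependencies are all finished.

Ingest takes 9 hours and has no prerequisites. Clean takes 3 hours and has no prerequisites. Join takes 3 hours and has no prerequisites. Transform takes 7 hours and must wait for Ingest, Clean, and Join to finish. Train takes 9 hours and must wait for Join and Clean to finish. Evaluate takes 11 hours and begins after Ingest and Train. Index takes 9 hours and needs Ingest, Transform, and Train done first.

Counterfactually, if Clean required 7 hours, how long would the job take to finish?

27

Critical path before the change: Ingest→Transform→Index = 9+7+9 = 25 giving 25 hours.
Clean is off the critical path — its longest chain is 23 hours, giving 2 of slack.
New critical path: Clean→Train→Evaluate = 7+9+11 = 27 ⇒ 27 hours.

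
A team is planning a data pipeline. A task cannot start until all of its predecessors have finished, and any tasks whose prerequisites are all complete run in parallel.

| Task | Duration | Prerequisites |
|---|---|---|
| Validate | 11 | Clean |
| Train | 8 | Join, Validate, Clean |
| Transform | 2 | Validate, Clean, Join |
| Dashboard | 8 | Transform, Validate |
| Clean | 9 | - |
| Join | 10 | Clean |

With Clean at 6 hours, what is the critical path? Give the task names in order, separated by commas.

Baseline: Clean→Validate→Transform→Dashboard = 9+11+2+8 = 30 → 30 hours.
Clean is on the critical path; changing it to 6 makes that path 27 hours.
No other chain overtakes it, so the finish is 27 hours.

Clean, Validate, Transform, Dashboard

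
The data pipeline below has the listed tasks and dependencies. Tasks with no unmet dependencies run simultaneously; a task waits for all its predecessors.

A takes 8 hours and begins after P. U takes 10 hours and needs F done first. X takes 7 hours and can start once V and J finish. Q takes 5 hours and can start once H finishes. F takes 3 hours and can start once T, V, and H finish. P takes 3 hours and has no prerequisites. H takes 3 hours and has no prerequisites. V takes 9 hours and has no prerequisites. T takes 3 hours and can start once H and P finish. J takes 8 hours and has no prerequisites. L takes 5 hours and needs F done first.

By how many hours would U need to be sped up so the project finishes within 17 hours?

Current finish: 22 hours; target: 17.
U is on every critical path, so each hour cut from U cuts the finish by one (this holds down to a finish of 17).
Need 22 − 17 = 5 hours off U → U becomes 5 hours, finish becomes 17.

5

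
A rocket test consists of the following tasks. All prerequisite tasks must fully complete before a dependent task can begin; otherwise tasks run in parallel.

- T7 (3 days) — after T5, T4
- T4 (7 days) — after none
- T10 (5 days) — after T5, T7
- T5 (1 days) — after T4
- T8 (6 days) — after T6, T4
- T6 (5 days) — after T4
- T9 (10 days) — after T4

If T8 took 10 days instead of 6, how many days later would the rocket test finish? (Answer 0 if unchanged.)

4

As given, the longest chain is T4→T6→T8 = 7+5+6 = 18, so the finish is 18 days.
T8 is on the critical path; changing it to 10 makes that path 22 days.
No other chain overtakes it, so the finish is 22 days.
Change in finish: 22 − 18 = +4 days.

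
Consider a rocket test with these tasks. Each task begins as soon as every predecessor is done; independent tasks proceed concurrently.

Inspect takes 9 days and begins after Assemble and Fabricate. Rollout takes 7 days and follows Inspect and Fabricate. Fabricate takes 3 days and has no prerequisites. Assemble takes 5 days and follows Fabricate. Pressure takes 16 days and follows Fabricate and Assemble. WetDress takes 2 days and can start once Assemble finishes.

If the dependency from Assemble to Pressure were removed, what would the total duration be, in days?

24

Original critical path: Fabricate→Assemble→Pressure = 3+5+16 = 24 ⇒ 24 days.
Without Assemble→Pressure, Pressure's earliest start moves from 8 to 3.
New critical path: Fabricate→Assemble→Inspect→Rollout = 3+5+9+7 = 24 ⇒ 24 days.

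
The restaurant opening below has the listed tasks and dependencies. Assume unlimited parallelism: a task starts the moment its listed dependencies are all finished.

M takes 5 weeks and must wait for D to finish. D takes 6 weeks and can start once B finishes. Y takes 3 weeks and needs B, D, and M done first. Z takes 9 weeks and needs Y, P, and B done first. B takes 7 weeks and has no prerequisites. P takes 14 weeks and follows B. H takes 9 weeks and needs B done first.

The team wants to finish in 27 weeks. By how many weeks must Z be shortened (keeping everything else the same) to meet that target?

Current finish: 30 weeks; target: 27.
Z is on every critical path, so each week cut from Z cuts the finish by one (this holds down to a finish of 22).
Need 30 − 27 = 3 weeks off Z → Z becomes 6 weeks, finish becomes 27.

3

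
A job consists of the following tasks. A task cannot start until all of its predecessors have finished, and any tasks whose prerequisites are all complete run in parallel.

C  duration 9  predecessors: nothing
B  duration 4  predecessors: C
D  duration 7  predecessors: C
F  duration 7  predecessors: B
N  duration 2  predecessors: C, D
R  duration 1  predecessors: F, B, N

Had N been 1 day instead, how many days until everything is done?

21

Baseline: C→B→F→R = 9+4+7+1 = 21 → 21 days.
N is off the critical path — its longest chain is 19 days, giving 2 of slack.
No other chain overtakes it, so the finish is 21 days.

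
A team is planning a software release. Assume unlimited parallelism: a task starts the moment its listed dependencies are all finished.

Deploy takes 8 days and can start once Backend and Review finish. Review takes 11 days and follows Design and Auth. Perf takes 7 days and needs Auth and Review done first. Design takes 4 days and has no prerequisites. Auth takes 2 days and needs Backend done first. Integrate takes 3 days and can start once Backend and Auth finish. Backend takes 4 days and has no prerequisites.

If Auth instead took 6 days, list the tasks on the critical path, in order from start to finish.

As given, the longest chain is Backend→Auth→Review→Deploy = 4+2+11+8 = 25, so the finish is 25 days.
Auth lies on that path, so at 6 days the path becomes 29 days.
That remains the longest chain; total 29 days.

Backend, Auth, Review, Deploy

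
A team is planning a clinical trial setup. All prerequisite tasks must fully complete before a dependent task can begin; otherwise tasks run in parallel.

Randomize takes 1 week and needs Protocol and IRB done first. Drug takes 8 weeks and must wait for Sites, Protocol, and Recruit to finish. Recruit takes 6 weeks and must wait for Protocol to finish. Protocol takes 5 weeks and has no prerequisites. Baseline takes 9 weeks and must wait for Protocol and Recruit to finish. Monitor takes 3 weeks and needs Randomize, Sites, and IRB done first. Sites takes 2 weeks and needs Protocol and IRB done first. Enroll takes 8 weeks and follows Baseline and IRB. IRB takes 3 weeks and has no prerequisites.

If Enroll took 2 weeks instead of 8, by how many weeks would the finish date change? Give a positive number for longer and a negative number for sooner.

Actual critical path: Protocol→Recruit→Baseline→Enroll = 5+6+9+8 = 28 ⇒ 28 weeks.
Enroll is on the critical path; changing it to 2 makes that path 22 weeks.
That remains the longest chain; total 22 weeks.
Change in finish: 22 − 28 = -6 weeks.

-6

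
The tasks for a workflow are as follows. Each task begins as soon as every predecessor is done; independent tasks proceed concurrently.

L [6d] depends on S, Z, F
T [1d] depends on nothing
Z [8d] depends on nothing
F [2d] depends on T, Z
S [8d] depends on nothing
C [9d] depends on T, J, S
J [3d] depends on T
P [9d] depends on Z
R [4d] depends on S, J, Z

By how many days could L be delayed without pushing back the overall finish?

1

Critical path: Z→P = 8+9 = 17, so the finish is 17 days.
L finishes as early as 16 and must finish by 17.
So L can slip 17 − 16 = 1 day.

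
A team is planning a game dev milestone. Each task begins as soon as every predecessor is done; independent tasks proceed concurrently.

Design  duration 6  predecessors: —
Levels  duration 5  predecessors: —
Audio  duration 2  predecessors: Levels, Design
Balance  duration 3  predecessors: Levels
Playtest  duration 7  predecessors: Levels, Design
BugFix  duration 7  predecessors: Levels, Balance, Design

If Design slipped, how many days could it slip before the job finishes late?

2

The longest chain is Levels→Balance→BugFix = 5+3+7 = 15; overall finish 15 days.
Longest path through Design: 13 days (earliest finish 6, latest finish 8).
So Design can slip 8 − 6 = 2 days.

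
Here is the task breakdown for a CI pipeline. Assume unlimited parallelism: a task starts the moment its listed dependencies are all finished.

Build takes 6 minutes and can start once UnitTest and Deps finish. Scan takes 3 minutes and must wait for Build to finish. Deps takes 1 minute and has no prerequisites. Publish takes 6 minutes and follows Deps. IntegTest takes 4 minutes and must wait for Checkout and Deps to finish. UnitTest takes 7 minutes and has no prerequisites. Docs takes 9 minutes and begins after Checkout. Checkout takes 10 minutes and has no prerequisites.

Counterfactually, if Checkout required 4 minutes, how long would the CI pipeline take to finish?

As given, the longest chain is Checkout→Docs = 10+9 = 19, so the finish is 19 minutes.
Checkout lies on that path, so at 4 minutes the path becomes 13 minutes.
Now UnitTest→Build→Scan = 7+6+3 = 16 is longest, so the finish becomes 16 minutes.

16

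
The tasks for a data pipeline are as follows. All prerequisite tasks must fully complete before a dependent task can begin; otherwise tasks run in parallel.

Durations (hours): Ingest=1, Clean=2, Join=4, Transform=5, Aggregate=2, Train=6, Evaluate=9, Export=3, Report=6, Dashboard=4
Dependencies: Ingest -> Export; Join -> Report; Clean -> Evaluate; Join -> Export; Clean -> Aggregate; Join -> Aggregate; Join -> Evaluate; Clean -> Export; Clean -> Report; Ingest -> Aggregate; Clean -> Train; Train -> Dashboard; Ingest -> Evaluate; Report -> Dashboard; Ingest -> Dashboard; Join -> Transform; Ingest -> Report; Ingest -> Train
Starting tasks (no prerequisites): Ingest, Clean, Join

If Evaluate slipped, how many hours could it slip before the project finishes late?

1

Critical path: Join→Report→Dashboard = 4+6+4 = 14, so the finish is 14 hours.
The longest chain containing Evaluate totals 13 hours.
So Evaluate can slip 14 − 13 = 1 hour.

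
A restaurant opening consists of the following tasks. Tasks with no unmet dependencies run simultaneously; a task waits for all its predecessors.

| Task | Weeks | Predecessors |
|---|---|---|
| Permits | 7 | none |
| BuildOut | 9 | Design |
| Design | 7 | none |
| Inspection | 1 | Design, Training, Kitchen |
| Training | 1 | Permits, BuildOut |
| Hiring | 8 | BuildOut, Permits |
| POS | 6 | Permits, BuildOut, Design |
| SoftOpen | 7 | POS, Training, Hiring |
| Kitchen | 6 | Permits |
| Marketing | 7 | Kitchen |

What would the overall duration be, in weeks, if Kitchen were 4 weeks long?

Critical path before the change: Design→BuildOut→Hiring→SoftOpen = 7+9+8+7 = 31 giving 31 weeks.
Kitchen is off the critical path — its longest chain is 20 weeks, giving 11 of slack.
The critical path is still Design→BuildOut→Hiring→SoftOpen; finish is now 31 weeks.

31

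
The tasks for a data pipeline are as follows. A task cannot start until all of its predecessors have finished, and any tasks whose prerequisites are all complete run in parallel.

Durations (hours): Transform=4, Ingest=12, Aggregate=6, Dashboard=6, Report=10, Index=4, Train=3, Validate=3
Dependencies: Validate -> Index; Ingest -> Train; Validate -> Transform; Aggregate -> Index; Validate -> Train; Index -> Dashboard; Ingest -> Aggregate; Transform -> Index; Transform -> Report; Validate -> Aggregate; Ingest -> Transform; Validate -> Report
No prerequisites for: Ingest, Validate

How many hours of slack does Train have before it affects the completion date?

13

Critical path: Ingest→Aggregate→Index→Dashboard = 12+6+4+6 = 28, so the finish is 28 hours.
Train finishes as early as 15 and must finish by 28.
So Train can slip 28 − 15 = 13 hours.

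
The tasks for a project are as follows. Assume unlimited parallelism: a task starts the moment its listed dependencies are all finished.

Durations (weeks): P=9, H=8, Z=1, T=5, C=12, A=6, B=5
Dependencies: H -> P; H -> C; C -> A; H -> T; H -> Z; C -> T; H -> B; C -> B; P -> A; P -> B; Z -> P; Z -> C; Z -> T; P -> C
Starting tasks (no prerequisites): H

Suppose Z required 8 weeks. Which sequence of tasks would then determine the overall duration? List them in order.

H, Z, P, C, A

The binding path is H→Z→P→C→A = 8+1+9+12+6 = 36; finish at 36 weeks.
Since Z is critical, the +7 change carries straight to that chain (now 43 weeks).
No other chain overtakes it, so the finish is 43 weeks.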